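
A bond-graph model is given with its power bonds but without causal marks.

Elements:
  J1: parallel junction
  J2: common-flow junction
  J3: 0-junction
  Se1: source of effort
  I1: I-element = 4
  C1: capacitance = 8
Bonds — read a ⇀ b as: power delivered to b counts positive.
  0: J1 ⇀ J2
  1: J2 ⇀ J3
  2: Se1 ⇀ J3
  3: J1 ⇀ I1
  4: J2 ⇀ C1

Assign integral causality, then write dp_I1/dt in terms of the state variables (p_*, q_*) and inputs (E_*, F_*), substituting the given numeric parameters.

dp_I1/dt = E_Se1 + q_C1/8

β2 stroke at J3  (Se1 fixes effort; stroke away)
β1 stroke at J2  (0-jn J3 has e-setter on 2)
β3 stroke at I1  (prefer integral on I1)
β0 stroke at J1  (J1: last free bond brings effort in)
β4 stroke at J2  (J2 flow already set via bond 0)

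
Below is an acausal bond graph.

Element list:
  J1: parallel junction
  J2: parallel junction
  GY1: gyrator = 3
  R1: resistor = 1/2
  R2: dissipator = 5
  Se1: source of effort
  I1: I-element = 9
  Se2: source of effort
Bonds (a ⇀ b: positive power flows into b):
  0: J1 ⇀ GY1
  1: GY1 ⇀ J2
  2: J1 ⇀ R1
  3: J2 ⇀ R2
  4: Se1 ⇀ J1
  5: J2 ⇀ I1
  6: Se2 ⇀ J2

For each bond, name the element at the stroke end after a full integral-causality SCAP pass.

bond 0 stroke→GY1
bond 1 stroke→GY1
bond 2 stroke→R1
bond 3 stroke→R2
bond 4 stroke→J1
bond 5 stroke→I1
bond 6 stroke→J2

#4 stroke→J1  (Se1 fixes effort; stroke away)
#6 stroke→J2  (source Se2 imposes e)
#0 stroke→GY1  (J1: bond 4 brought effort, rest push out)
#2 stroke→R1  (J1: bond 4 brought effort, rest push out)
#1 stroke→GY1  (common-e at J2 fixed by 6)
#3 stroke→R2  (J2 effort already set via bond 6)
#5 stroke→I1  (J2 effort already set via bond 6)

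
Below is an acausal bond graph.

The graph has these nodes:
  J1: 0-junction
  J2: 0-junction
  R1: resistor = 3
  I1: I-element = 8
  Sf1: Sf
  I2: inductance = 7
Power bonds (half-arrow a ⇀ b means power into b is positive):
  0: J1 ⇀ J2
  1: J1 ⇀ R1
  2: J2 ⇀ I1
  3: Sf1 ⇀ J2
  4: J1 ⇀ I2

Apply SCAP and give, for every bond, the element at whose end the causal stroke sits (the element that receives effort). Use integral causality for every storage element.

#3 stroke→Sf1  (Sf1: flow source, stroke at near end)
#2 stroke→I1  (I1: I, integral causality)
#0 stroke→J2  (only one effort-in slot at J2)
#4 stroke→I2  (I2 integral (f out))
#1 stroke→J1  (J1: last free bond brings effort in)

bond 0 |J2
bond 1 |J1
bond 2 |I1
bond 3 |Sf1
bond 4 |I2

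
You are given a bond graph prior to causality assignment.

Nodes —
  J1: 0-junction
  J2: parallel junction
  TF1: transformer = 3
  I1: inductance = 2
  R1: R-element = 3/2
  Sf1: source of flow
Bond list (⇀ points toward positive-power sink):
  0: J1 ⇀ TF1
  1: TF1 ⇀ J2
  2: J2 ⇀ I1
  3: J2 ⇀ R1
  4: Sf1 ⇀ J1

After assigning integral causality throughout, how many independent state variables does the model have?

bond 4 →Sf1  (source Sf1 imposes f)
bond 0 →J1  (J1 needs exactly one e-in)
bond 1 →TF1  (through TF1, causality passes straight; one stroke at TF1)
bond 2 →I1  (I1: I, integral causality)
bond 3 →J2  (J2: last free bond brings effort in)

1  (I1 all integral)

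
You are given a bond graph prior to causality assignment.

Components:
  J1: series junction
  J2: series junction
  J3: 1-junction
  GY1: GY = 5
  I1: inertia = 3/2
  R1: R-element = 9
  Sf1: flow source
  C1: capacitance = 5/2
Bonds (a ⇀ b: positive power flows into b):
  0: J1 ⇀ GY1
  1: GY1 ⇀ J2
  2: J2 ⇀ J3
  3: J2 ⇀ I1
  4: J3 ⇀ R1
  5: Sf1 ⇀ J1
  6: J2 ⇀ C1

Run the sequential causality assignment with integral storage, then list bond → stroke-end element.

#5 stroke at Sf1  (source Sf1 imposes f)
#0 stroke at J1  (J1 flow already set via bond 5)
#1 stroke at J2  (through GY1, causality inverts; strokes same side of GY1)
#3 stroke at I1  (I1 integral (f out))
#2 stroke at J2  (J2: bond 3 brought flow, rest push out)
#6 stroke at J2  (1-jn J2 has f-setter on 3)
#4 stroke at J3  (J3 flow already set via bond 2)

β0 stroke→J1
β1 stroke→J2
β2 stroke→J2
β3 stroke→I1
β4 stroke→J3
β5 stroke→Sf1
β6 stroke→J2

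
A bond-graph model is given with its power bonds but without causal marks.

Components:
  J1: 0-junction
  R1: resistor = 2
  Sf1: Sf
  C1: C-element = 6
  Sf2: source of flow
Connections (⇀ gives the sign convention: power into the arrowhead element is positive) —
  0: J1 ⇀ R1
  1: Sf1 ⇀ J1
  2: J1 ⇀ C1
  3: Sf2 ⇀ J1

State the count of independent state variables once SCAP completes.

bond 1 stroke→Sf1  (source Sf1 imposes f)
bond 3 stroke→Sf2  (Sf2 (Sf) sets flow on bond)
bond 2 stroke→J1  (C1 integral (e out))
bond 0 stroke→R1  (common-e at J1 fixed by 2)

1  (C1 all integral)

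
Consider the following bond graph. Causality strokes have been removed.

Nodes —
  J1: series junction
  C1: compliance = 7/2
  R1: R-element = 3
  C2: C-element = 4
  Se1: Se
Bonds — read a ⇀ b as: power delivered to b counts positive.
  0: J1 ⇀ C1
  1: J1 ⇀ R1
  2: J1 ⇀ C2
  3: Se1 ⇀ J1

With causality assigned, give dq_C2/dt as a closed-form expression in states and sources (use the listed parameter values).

dq_C2/dt = E_Se1/3 - 2*q_C1/21 - q_C2/12

bond 3 →J1  (Se1 fixes effort; stroke away)
bond 0 →J1  (C1: C, integral causality)
bond 2 →J1  (C2 outputs effort q/C2)
bond 1 →R1  (J1: last free bond brings flow in)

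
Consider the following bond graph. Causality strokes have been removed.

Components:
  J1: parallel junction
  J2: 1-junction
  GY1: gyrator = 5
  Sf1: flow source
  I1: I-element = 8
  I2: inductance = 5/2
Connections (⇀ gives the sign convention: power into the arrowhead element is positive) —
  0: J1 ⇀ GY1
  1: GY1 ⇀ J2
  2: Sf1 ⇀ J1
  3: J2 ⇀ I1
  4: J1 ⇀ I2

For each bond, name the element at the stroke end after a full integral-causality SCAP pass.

b2 |Sf1  (Sf1 fixes flow; stroke at Sf1)
b3 |I1  (I1: I, integral causality)
b1 |J2  (J2: bond 3 brought flow, rest push out)
b0 |J1  (GY1 both-in/both-out from 1)
b4 |I2  (0-jn J1 has e-setter on 0)

b0 →J1
b1 →J2
b2 →Sf1
b3 →I1
b4 →I2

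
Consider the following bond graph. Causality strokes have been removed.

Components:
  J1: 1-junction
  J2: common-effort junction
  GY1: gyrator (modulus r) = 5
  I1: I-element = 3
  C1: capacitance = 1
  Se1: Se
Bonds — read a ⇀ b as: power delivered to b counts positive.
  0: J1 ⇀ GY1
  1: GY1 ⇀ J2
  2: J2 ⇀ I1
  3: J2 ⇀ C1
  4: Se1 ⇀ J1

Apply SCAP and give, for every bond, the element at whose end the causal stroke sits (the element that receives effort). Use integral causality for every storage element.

bond 0 stroke at GY1
bond 1 stroke at GY1
bond 2 stroke at I1
bond 3 stroke at J2
bond 4 stroke at J1

β4 →J1  (Se1 (Se) sets effort on bond)
β0 →GY1  (closing 1-jn rule on J1)
β1 →GY1  (GY1: gyrator matches bond 0)
β2 →I1  (prefer integral on I1)
β3 →J2  (only one effort-in slot at J2)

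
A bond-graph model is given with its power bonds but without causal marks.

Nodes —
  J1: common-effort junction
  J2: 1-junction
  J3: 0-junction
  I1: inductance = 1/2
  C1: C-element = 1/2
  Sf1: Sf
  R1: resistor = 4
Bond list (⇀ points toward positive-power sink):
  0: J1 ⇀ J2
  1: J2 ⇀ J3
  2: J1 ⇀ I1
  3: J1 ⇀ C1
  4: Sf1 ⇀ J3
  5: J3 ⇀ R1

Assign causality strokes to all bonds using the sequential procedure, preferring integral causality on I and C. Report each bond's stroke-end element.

#4 stroke→Sf1  (Sf1 (Sf) sets flow on bond)
#2 stroke→I1  (I1: I, integral causality)
#3 stroke→J1  (C1: C, integral causality)
#0 stroke→J2  (J1: bond 3 brought effort, rest push out)
#1 stroke→J3  (only one flow-in slot at J2)
#5 stroke→R1  (J3 effort already set via bond 1)

β0 |J2
β1 |J3
β2 |I1
β3 |J1
β4 |Sf1
β5 |R1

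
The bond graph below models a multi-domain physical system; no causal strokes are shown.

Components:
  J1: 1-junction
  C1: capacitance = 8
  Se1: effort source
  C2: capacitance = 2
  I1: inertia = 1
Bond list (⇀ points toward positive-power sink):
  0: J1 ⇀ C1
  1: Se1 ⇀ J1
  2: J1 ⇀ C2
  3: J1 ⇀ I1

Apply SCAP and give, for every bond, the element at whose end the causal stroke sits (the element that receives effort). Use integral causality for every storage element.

b1 stroke at J1  (Se1: effort source, stroke at far end)
b0 stroke at J1  (C1 integral (e out))
b2 stroke at J1  (prefer integral on C2)
b3 stroke at I1  (J1 needs exactly one f-in)

β0 stroke at J1
β1 stroke at J1
β2 stroke at J1
β3 stroke at I1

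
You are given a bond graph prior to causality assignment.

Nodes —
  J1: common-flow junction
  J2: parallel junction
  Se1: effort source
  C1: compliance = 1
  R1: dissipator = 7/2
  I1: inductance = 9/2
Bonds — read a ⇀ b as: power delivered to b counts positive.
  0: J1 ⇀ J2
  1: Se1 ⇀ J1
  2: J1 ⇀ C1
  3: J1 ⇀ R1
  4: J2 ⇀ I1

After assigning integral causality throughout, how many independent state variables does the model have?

2  (C1, I1 all integral)

bond 1 stroke at J1  (Se1: effort source, stroke at far end)
bond 2 stroke at J1  (C1: C, integral causality)
bond 4 stroke at I1  (I1: I, integral causality)
bond 0 stroke at J2  (only one effort-in slot at J2)
bond 3 stroke at J1  (J1: bond 0 brought flow, rest push out)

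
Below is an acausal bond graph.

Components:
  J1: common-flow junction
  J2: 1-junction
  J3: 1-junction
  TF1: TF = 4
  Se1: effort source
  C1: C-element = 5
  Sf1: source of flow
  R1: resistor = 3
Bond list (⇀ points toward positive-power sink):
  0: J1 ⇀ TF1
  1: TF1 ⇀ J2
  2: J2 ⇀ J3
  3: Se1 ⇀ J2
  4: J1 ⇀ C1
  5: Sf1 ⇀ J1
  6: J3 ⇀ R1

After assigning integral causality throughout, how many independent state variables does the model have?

b3 stroke→J2  (source Se1 imposes e)
b5 stroke→Sf1  (Sf1 (Sf) sets flow on bond)
b0 stroke→J1  (J1: bond 5 brought flow, rest push out)
b4 stroke→J1  (common-f at J1 fixed by 5)
b1 stroke→TF1  (through TF1, causality passes straight; one stroke at TF1)
b2 stroke→J2  (J2: bond 1 brought flow, rest push out)
b6 stroke→J3  (1-jn J3 has f-setter on 2)

1  (C1 all integral)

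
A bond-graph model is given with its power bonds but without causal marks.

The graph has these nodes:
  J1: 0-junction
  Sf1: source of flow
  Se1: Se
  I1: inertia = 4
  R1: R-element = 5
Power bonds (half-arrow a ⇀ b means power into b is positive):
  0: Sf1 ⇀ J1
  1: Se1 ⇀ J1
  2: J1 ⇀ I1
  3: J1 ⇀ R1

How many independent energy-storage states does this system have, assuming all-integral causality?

#0 →Sf1  (source Sf1 imposes f)
#1 →J1  (Se1 fixes effort; stroke away)
#2 →I1  (common-e at J1 fixed by 1)
#3 →R1  (common-e at J1 fixed by 1)

1  (I1 all integral)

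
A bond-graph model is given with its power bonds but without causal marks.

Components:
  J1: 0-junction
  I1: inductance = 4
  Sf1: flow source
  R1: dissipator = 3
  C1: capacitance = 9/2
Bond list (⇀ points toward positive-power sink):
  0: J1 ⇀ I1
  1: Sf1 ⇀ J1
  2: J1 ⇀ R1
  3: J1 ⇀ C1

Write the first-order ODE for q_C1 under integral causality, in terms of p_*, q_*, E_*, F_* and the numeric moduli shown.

bond 1 |Sf1  (Sf1 (Sf) sets flow on bond)
bond 0 |I1  (prefer integral on I1)
bond 3 |J1  (C1 outputs effort q/C1)
bond 2 |R1  (common-e at J1 fixed by 3)

dq_C1/dt = F_Sf1 - p_I1/4 - 2*q_C1/27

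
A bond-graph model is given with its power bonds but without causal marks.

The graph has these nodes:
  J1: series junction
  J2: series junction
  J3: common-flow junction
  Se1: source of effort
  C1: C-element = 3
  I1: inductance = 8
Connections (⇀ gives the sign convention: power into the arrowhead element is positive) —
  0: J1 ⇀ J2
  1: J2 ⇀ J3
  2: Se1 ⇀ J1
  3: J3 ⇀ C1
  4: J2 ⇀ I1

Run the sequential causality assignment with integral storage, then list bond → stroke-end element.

b2 →J1  (source Se1 imposes e)
b0 →J2  (closing 1-jn rule on J1)
b3 →J3  (C1 outputs effort q/C1)
b1 →J2  (only one flow-in slot at J3)
b4 →I1  (J2 needs exactly one f-in)

#0 stroke→J2
#1 stroke→J2
#2 stroke→J1
#3 stroke→J3
#4 stroke→I1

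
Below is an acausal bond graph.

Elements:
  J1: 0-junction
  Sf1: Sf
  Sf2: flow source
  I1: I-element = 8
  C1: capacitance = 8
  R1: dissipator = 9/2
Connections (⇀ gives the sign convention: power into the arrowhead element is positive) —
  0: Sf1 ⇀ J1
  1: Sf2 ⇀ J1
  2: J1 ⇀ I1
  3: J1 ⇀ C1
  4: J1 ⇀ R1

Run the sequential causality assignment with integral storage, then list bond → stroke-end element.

β0 →Sf1  (Sf1 (Sf) sets flow on bond)
β1 →Sf2  (Sf2 (Sf) sets flow on bond)
β2 →I1  (I1 integral (f out))
β3 →J1  (C1 outputs effort q/C1)
β4 →R1  (0-jn J1 has e-setter on 3)

#0 stroke at Sf1
#1 stroke at Sf2
#2 stroke at I1
#3 stroke at J1
#4 stroke at R1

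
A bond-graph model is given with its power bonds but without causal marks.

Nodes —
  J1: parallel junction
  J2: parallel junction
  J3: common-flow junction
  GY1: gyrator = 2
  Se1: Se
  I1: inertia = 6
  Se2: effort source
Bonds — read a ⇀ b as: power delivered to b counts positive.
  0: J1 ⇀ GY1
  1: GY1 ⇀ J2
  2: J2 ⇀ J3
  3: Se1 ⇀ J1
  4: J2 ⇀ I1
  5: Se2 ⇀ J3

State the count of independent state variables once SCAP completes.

1  (I1 all integral)

bond 3 →J1  (Se1 (Se) sets effort on bond)
bond 5 →J3  (Se2 (Se) sets effort on bond)
bond 0 →GY1  (J1: bond 3 brought effort, rest push out)
bond 2 →J2  (only one flow-in slot at J3)
bond 1 →GY1  (through GY1, causality inverts; strokes same side of GY1)
bond 4 →I1  (J2: bond 2 brought effort, rest push out)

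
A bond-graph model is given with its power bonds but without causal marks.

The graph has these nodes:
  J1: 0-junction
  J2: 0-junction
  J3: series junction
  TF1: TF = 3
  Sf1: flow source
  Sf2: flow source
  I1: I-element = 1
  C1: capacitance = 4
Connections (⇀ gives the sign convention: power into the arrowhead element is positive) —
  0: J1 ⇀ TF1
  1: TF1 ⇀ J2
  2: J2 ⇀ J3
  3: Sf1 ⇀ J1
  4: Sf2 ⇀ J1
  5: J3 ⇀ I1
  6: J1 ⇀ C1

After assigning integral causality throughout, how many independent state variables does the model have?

2  (C1, I1 all integral)

#3 stroke at Sf1  (source Sf1 imposes f)
#4 stroke at Sf2  (Sf2 (Sf) sets flow on bond)
#5 stroke at I1  (I1: I, integral causality)
#2 stroke at J3  (J3 flow already set via bond 5)
#1 stroke at J2  (J2: last free bond brings effort in)
#0 stroke at TF1  (TF1 one-in-one-out from 1)
#6 stroke at J1  (J1: last free bond brings effort in)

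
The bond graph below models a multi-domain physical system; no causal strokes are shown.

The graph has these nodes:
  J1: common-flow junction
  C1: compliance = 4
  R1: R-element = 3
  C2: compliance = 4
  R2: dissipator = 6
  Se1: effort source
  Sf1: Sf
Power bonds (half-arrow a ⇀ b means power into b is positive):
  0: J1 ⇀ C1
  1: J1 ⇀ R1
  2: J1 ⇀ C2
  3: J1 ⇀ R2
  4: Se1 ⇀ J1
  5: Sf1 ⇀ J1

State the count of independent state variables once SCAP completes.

β4 |J1  (source Se1 imposes e)
β5 |Sf1  (Sf1 (Sf) sets flow on bond)
β0 |J1  (common-f at J1 fixed by 5)
β1 |J1  (1-jn J1 has f-setter on 5)
β2 |J1  (J1: bond 5 brought flow, rest push out)
β3 |J1  (J1 flow already set via bond 5)

2  (C1, C2 all integral)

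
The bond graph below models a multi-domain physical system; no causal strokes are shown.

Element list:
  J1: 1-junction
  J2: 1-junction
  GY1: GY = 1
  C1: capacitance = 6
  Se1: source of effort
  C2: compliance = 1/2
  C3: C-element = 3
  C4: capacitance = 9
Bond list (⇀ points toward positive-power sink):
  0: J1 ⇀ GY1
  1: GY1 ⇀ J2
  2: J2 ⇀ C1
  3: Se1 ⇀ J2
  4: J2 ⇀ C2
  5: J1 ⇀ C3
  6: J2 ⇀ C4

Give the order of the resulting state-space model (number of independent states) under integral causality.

4  (C1, C2, C3, C4 all integral)

b3 →J2  (source Se1 imposes e)
b2 →J2  (C1 outputs effort q/C1)
b4 →J2  (prefer integral on C2)
b5 →J1  (prefer integral on C3)
b0 →GY1  (J1 needs exactly one f-in)
b1 →GY1  (through GY1, causality inverts; strokes same side of GY1)
b6 →J2  (1-jn J2 has f-setter on 1)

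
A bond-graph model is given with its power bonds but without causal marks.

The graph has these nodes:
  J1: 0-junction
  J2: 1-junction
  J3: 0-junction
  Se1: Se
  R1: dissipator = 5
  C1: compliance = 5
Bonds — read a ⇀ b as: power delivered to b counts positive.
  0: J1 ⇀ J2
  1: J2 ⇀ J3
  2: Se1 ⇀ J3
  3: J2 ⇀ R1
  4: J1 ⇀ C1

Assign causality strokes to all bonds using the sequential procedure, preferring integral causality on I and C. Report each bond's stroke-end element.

β2 stroke→J3  (Se1: effort source, stroke at far end)
β1 stroke→J2  (common-e at J3 fixed by 2)
β4 stroke→J1  (C1 outputs effort q/C1)
β0 stroke→J2  (J1 effort already set via bond 4)
β3 stroke→R1  (only one flow-in slot at J2)

bond 0 |J2
bond 1 |J2
bond 2 |J3
bond 3 |R1
bond 4 |J1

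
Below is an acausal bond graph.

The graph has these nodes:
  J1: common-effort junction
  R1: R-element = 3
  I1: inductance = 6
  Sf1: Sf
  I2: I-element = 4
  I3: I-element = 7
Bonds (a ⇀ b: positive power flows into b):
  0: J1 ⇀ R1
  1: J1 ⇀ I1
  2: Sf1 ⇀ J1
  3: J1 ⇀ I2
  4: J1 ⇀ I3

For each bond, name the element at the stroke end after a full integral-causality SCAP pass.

b2 →Sf1  (source Sf1 imposes f)
b1 →I1  (I1 outputs flow p/I1)
b3 →I2  (I2: I, integral causality)
b4 →I3  (I3 integral (f out))
b0 →J1  (closing 0-jn rule on J1)

β0 |J1
β1 |I1
β2 |Sf1
β3 |I2
β4 |I3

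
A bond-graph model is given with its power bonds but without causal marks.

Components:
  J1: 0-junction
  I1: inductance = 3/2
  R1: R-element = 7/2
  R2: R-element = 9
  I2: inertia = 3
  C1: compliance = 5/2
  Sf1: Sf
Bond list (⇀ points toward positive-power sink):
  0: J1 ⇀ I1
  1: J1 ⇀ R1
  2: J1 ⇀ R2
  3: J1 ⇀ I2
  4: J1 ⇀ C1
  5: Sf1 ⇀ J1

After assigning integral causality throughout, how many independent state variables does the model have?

3  (C1, I1, I2 all integral)

bond 5 stroke→Sf1  (Sf1 (Sf) sets flow on bond)
bond 0 stroke→I1  (I1: I, integral causality)
bond 3 stroke→I2  (I2 integral (f out))
bond 4 stroke→J1  (C1: C, integral causality)
bond 1 stroke→R1  (J1: bond 4 brought effort, rest push out)
bond 2 stroke→R2  (J1: bond 4 brought effort, rest push out)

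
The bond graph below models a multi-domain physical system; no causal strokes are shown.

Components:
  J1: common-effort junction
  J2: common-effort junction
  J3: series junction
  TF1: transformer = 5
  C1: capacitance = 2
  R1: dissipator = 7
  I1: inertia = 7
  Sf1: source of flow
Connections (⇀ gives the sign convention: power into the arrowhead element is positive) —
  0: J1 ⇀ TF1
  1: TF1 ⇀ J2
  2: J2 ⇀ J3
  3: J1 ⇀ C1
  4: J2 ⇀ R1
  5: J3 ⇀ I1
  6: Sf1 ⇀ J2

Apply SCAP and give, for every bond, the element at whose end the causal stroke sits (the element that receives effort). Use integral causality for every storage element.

#6 stroke→Sf1  (Sf1: flow source, stroke at near end)
#3 stroke→J1  (C1: C, integral causality)
#0 stroke→TF1  (0-jn J1 has e-setter on 3)
#1 stroke→J2  (TF TF1: opposite of bond 0)
#2 stroke→J3  (common-e at J2 fixed by 1)
#4 stroke→R1  (0-jn J2 has e-setter on 1)
#5 stroke→I1  (only one flow-in slot at J3)

b0 stroke at TF1
b1 stroke at J2
b2 stroke at J3
b3 stroke at J1
b4 stroke at R1
b5 stroke at I1
b6 stroke at Sf1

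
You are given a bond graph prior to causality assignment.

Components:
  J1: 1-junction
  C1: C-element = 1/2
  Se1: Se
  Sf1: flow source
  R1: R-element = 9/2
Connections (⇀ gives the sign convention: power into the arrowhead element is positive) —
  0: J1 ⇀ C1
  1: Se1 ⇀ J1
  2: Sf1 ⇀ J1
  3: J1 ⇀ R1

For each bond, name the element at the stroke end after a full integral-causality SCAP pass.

bond 1 →J1  (Se1 fixes effort; stroke away)
bond 2 →Sf1  (source Sf1 imposes f)
bond 0 →J1  (J1: bond 2 brought flow, rest push out)
bond 3 →J1  (J1 flow already set via bond 2)

#0 →J1
#1 →J1
#2 →Sf1
#3 →J1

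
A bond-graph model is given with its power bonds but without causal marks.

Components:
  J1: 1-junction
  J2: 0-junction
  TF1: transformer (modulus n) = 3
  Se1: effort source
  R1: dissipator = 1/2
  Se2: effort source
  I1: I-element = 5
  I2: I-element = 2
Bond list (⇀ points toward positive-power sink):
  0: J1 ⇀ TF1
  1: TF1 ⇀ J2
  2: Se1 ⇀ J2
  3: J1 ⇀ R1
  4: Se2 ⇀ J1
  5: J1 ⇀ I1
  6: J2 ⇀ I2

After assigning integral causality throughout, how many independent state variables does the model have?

b2 →J2  (source Se1 imposes e)
b4 →J1  (Se2: effort source, stroke at far end)
b1 →TF1  (J2 effort already set via bond 2)
b6 →I2  (common-e at J2 fixed by 2)
b0 →J1  (through TF1, causality passes straight; one stroke at TF1)
b5 →I1  (I1: I, integral causality)
b3 →J1  (common-f at J1 fixed by 5)

2  (I1, I2 all integral)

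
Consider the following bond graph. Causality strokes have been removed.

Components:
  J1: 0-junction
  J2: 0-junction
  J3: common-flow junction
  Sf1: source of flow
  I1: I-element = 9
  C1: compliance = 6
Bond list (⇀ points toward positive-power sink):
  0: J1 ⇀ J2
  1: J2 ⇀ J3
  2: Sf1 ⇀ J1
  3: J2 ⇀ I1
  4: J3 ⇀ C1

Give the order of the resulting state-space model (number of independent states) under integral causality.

b2 →Sf1  (Sf1 fixes flow; stroke at Sf1)
b0 →J1  (J1 needs exactly one e-in)
b3 →I1  (prefer integral on I1)
b1 →J2  (closing 0-jn rule on J2)
b4 →J3  (1-jn J3 has f-setter on 1)

2  (C1, I1 all integral)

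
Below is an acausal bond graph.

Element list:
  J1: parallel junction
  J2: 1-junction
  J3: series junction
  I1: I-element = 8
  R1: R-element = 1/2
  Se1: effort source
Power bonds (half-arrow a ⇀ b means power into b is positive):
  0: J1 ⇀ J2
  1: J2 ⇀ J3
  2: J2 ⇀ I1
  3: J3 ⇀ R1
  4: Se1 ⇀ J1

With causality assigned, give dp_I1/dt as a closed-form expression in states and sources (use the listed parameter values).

β4 stroke→J1  (Se1 fixes effort; stroke away)
β0 stroke→J2  (J1 effort already set via bond 4)
β2 stroke→I1  (I1 integral (f out))
β1 stroke→J2  (1-jn J2 has f-setter on 2)
β3 stroke→J3  (common-f at J3 fixed by 1)

dp_I1/dt = E_Se1 - p_I1/16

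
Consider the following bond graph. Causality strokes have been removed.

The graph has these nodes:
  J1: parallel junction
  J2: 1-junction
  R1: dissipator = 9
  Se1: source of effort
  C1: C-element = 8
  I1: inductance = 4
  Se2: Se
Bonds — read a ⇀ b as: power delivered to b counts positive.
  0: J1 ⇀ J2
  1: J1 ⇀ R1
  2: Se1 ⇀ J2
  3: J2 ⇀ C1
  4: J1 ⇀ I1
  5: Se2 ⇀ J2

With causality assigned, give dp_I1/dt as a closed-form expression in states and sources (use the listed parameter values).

β2 stroke→J2  (Se1 (Se) sets effort on bond)
β5 stroke→J2  (Se2 (Se) sets effort on bond)
β3 stroke→J2  (prefer integral on C1)
β0 stroke→J1  (closing 1-jn rule on J2)
β1 stroke→R1  (J1 effort already set via bond 0)
β4 stroke→I1  (common-e at J1 fixed by 0)

dp_I1/dt = -E_Se1 - E_Se2 + q_C1/8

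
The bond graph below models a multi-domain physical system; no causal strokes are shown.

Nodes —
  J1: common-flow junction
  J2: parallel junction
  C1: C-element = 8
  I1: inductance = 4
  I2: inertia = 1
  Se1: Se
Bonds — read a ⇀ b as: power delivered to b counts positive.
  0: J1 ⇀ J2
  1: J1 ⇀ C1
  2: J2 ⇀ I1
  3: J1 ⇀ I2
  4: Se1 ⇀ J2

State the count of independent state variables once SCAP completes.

β4 stroke at J2  (source Se1 imposes e)
β0 stroke at J1  (J2 effort already set via bond 4)
β2 stroke at I1  (J2: bond 4 brought effort, rest push out)
β1 stroke at J1  (C1: C, integral causality)
β3 stroke at I2  (closing 1-jn rule on J1)

3  (C1, I1, I2 all integral)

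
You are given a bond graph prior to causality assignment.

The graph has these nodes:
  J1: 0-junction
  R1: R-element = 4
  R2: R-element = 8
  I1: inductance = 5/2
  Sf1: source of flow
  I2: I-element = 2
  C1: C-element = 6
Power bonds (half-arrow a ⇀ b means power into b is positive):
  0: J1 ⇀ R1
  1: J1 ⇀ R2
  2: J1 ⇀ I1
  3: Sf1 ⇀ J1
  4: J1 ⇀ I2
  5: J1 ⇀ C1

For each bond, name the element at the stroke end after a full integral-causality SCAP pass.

β3 |Sf1  (Sf1 fixes flow; stroke at Sf1)
β2 |I1  (prefer integral on I1)
β4 |I2  (I2: I, integral causality)
β5 |J1  (C1: C, integral causality)
β0 |R1  (J1: bond 5 brought effort, rest push out)
β1 |R2  (J1: bond 5 brought effort, rest push out)

bond 0 stroke→R1
bond 1 stroke→R2
bond 2 stroke→I1
bond 3 stroke→Sf1
bond 4 stroke→I2
bond 5 stroke→J1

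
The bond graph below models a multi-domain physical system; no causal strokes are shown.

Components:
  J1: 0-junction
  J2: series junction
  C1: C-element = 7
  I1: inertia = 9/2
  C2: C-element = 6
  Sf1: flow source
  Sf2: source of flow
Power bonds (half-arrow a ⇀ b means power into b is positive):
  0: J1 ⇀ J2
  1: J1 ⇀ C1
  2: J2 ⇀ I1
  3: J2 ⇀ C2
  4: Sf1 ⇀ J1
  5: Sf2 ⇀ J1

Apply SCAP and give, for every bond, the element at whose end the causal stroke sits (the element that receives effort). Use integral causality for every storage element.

#4 stroke at Sf1  (Sf1: flow source, stroke at near end)
#5 stroke at Sf2  (source Sf2 imposes f)
#1 stroke at J1  (prefer integral on C1)
#0 stroke at J2  (J1 effort already set via bond 1)
#2 stroke at I1  (I1 integral (f out))
#3 stroke at J2  (1-jn J2 has f-setter on 2)

β0 →J2
β1 →J1
β2 →I1
β3 →J2
β4 →Sf1
β5 →Sf2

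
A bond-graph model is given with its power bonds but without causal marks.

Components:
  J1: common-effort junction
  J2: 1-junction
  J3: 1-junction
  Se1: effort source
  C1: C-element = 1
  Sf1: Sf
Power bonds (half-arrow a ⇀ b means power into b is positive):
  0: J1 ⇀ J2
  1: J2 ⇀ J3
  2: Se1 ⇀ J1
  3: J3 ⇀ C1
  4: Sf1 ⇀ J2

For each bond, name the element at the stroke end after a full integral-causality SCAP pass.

β2 |J1  (Se1 fixes effort; stroke away)
β4 |Sf1  (source Sf1 imposes f)
β0 |J2  (common-e at J1 fixed by 2)
β1 |J2  (J2 flow already set via bond 4)
β3 |J3  (common-f at J3 fixed by 1)

#0 →J2
#1 →J2
#2 →J1
#3 →J3
#4 →Sf1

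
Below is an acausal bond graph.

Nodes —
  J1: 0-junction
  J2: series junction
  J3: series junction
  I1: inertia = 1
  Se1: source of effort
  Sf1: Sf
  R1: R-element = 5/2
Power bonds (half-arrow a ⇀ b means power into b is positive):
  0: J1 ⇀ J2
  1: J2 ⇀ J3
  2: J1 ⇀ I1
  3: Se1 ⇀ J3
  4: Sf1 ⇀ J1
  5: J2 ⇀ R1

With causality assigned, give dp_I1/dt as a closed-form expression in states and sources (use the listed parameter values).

bond 3 |J3  (Se1 fixes effort; stroke away)
bond 4 |Sf1  (source Sf1 imposes f)
bond 1 |J2  (closing 1-jn rule on J3)
bond 2 |I1  (prefer integral on I1)
bond 0 |J1  (J1 needs exactly one e-in)
bond 5 |J2  (1-jn J2 has f-setter on 0)

dp_I1/dt = -E_Se1 + 5*F_Sf1/2 - 5*p_I1/2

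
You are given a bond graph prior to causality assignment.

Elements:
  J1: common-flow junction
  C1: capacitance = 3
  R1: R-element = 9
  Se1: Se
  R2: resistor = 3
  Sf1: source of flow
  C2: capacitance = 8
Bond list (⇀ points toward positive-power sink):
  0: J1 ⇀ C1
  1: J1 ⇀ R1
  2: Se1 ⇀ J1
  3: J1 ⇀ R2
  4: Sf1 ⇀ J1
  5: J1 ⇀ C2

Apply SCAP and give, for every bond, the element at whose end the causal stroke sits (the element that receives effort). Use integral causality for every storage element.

β0 stroke at J1
β1 stroke at J1
β2 stroke at J1
β3 stroke at J1
β4 stroke at Sf1
β5 stroke at J1

b2 →J1  (source Se1 imposes e)
b4 →Sf1  (Sf1 fixes flow; stroke at Sf1)
b0 →J1  (common-f at J1 fixed by 4)
b1 →J1  (1-jn J1 has f-setter on 4)
b3 →J1  (1-jn J1 has f-setter on 4)
b5 →J1  (J1: bond 4 brought flow, rest push out)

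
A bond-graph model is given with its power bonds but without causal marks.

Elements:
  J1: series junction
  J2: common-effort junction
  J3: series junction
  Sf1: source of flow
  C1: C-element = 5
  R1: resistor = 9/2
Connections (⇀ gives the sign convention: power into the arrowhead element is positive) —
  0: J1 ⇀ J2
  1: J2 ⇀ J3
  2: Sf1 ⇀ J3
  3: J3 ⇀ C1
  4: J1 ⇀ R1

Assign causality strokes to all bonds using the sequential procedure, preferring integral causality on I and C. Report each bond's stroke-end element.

β2 stroke→Sf1  (Sf1: flow source, stroke at near end)
β1 stroke→J3  (common-f at J3 fixed by 2)
β3 stroke→J3  (common-f at J3 fixed by 2)
β0 stroke→J2  (J2: last free bond brings effort in)
β4 stroke→J1  (J1: bond 0 brought flow, rest push out)

#0 stroke at J2
#1 stroke at J3
#2 stroke at Sf1
#3 stroke at J3
#4 stroke at J1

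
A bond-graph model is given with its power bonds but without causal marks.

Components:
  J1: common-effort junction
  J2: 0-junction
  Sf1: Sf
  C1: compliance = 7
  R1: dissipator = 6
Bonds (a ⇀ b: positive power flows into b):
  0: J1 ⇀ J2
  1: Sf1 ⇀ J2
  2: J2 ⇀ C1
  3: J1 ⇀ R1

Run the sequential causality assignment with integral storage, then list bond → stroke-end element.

bond 0 →J1
bond 1 →Sf1
bond 2 →J2
bond 3 →R1

#1 stroke→Sf1  (source Sf1 imposes f)
#2 stroke→J2  (C1 outputs effort q/C1)
#0 stroke→J1  (0-jn J2 has e-setter on 2)
#3 stroke→R1  (0-jn J1 has e-setter on 0)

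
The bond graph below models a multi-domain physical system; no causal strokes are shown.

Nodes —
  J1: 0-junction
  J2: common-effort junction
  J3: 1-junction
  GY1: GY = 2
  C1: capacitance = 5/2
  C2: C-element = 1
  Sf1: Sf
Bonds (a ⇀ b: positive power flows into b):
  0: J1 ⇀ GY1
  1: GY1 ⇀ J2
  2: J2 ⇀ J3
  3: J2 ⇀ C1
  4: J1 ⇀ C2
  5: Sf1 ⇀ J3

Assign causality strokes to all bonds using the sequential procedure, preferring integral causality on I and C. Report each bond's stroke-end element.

bond 5 stroke at Sf1  (Sf1 fixes flow; stroke at Sf1)
bond 2 stroke at J3  (1-jn J3 has f-setter on 5)
bond 3 stroke at J2  (C1 outputs effort q/C1)
bond 1 stroke at GY1  (0-jn J2 has e-setter on 3)
bond 0 stroke at GY1  (GY1: gyrator matches bond 1)
bond 4 stroke at J1  (J1 needs exactly one e-in)

b0 stroke at GY1
b1 stroke at GY1
b2 stroke at J3
b3 stroke at J2
b4 stroke at J1
b5 stroke at Sf1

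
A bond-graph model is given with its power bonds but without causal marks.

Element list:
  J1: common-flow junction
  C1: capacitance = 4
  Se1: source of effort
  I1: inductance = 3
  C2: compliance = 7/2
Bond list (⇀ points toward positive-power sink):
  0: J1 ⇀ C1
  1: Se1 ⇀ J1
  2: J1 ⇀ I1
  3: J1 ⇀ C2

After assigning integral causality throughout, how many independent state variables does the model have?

β1 stroke→J1  (Se1 (Se) sets effort on bond)
β0 stroke→J1  (prefer integral on C1)
β2 stroke→I1  (I1 outputs flow p/I1)
β3 stroke→J1  (J1 flow already set via bond 2)

3  (C1, C2, I1 all integral)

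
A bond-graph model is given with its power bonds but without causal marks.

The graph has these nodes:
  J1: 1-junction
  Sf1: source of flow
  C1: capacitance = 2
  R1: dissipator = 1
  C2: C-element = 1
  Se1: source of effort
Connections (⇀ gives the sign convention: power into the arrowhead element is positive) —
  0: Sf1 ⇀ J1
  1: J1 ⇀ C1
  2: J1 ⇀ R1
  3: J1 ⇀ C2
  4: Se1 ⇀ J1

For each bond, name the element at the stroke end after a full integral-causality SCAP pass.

bond 0 |Sf1  (Sf1 fixes flow; stroke at Sf1)
bond 4 |J1  (Se1 fixes effort; stroke away)
bond 1 |J1  (J1 flow already set via bond 0)
bond 2 |J1  (J1: bond 0 brought flow, rest push out)
bond 3 |J1  (1-jn J1 has f-setter on 0)

#0 |Sf1
#1 |J1
#2 |J1
#3 |J1
#4 |J1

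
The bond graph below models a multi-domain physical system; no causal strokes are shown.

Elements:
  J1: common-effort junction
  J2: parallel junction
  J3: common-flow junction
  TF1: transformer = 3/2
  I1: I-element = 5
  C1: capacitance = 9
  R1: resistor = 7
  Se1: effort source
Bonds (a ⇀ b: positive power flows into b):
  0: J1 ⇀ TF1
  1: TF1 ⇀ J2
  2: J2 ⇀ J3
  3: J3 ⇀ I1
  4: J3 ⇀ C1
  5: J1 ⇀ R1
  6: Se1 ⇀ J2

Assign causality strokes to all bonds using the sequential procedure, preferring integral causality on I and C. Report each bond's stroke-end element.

b0 stroke at J1
b1 stroke at TF1
b2 stroke at J3
b3 stroke at I1
b4 stroke at J3
b5 stroke at R1
b6 stroke at J2

β6 stroke→J2  (Se1 (Se) sets effort on bond)
β1 stroke→TF1  (J2 effort already set via bond 6)
β2 stroke→J3  (0-jn J2 has e-setter on 6)
β0 stroke→J1  (TF1 one-in-one-out from 1)
β5 stroke→R1  (common-e at J1 fixed by 0)
β3 stroke→I1  (I1 integral (f out))
β4 stroke→J3  (1-jn J3 has f-setter on 3)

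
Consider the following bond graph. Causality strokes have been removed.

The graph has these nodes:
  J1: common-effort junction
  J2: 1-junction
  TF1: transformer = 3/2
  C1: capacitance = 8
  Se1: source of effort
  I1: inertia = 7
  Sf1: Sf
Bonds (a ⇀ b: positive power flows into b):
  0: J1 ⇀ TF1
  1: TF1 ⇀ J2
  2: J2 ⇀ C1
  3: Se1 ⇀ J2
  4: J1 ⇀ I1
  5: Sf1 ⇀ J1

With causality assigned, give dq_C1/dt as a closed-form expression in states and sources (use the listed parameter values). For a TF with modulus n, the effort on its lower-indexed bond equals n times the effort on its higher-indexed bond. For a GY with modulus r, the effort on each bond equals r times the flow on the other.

#3 stroke→J2  (Se1: effort source, stroke at far end)
#5 stroke→Sf1  (Sf1 fixes flow; stroke at Sf1)
#2 stroke→J2  (prefer integral on C1)
#1 stroke→TF1  (only one flow-in slot at J2)
#0 stroke→J1  (TF TF1: opposite of bond 1)
#4 stroke→I1  (J1: bond 0 brought effort, rest push out)

dq_C1/dt = 3*F_Sf1/2 - 3*p_I1/14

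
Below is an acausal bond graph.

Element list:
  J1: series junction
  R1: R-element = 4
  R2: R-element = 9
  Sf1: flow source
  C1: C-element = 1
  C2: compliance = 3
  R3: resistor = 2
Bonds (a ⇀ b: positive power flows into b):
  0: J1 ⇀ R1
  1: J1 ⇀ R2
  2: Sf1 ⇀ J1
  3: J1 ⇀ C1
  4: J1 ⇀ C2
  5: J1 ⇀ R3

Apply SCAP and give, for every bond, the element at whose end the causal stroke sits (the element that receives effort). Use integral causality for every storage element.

β2 →Sf1  (Sf1 (Sf) sets flow on bond)
β0 →J1  (J1 flow already set via bond 2)
β1 →J1  (common-f at J1 fixed by 2)
β3 →J1  (1-jn J1 has f-setter on 2)
β4 →J1  (J1 flow already set via bond 2)
β5 →J1  (J1: bond 2 brought flow, rest push out)

bond 0 |J1
bond 1 |J1
bond 2 |Sf1
bond 3 |J1
bond 4 |J1
bond 5 |J1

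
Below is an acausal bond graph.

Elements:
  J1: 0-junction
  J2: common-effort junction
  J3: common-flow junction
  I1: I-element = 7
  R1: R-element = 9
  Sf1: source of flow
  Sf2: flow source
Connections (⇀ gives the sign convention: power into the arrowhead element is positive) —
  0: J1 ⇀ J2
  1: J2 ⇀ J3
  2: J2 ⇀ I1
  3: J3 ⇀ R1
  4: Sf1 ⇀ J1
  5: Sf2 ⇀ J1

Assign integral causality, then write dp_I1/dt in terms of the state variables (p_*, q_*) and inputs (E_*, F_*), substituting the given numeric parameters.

dp_I1/dt = 9*F_Sf1 + 9*F_Sf2 - 9*p_I1/7

b4 →Sf1  (Sf1 fixes flow; stroke at Sf1)
b5 →Sf2  (Sf2 (Sf) sets flow on bond)
b0 →J1  (only one effort-in slot at J1)
b2 →I1  (I1 integral (f out))
b1 →J2  (J2 needs exactly one e-in)
b3 →J3  (1-jn J3 has f-setter on 1)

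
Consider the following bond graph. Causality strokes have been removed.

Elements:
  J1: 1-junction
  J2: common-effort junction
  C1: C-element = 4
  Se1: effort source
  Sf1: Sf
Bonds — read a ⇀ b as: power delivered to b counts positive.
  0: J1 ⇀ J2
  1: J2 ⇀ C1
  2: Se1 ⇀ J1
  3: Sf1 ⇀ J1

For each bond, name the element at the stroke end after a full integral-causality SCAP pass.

β0 →J1
β1 →J2
β2 →J1
β3 →Sf1

bond 2 stroke at J1  (Se1 fixes effort; stroke away)
bond 3 stroke at Sf1  (Sf1 fixes flow; stroke at Sf1)
bond 0 stroke at J1  (J1: bond 3 brought flow, rest push out)
bond 1 stroke at J2  (J2: last free bond brings effort in)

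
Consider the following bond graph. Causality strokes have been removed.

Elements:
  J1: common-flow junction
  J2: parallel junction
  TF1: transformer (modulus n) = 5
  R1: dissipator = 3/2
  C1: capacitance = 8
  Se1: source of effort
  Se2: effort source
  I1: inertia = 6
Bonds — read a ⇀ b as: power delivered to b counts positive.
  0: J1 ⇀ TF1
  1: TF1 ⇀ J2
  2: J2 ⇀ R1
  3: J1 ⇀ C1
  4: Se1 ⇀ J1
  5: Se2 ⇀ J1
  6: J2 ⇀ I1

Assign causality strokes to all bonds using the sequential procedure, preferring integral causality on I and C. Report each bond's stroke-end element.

bond 4 stroke→J1  (Se1 (Se) sets effort on bond)
bond 5 stroke→J1  (source Se2 imposes e)
bond 3 stroke→J1  (C1 outputs effort q/C1)
bond 0 stroke→TF1  (closing 1-jn rule on J1)
bond 1 stroke→J2  (TF TF1: opposite of bond 0)
bond 2 stroke→R1  (J2 effort already set via bond 1)
bond 6 stroke→I1  (J2: bond 1 brought effort, rest push out)

b0 stroke→TF1
b1 stroke→J2
b2 stroke→R1
b3 stroke→J1
b4 stroke→J1
b5 stroke→J1
b6 stroke→I1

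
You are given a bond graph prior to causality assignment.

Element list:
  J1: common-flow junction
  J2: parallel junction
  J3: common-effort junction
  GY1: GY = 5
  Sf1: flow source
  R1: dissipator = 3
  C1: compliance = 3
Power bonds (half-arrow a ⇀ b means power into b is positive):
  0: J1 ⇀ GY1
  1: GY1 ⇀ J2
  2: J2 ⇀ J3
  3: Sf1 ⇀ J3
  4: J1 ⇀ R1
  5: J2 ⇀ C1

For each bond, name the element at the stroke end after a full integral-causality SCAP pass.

bond 3 →Sf1  (source Sf1 imposes f)
bond 2 →J3  (J3: last free bond brings effort in)
bond 5 →J2  (C1: C, integral causality)
bond 1 →GY1  (0-jn J2 has e-setter on 5)
bond 0 →GY1  (GY1 both-in/both-out from 1)
bond 4 →J1  (common-f at J1 fixed by 0)

#0 stroke at GY1
#1 stroke at GY1
#2 stroke at J3
#3 stroke at Sf1
#4 stroke at J1
#5 stroke at J2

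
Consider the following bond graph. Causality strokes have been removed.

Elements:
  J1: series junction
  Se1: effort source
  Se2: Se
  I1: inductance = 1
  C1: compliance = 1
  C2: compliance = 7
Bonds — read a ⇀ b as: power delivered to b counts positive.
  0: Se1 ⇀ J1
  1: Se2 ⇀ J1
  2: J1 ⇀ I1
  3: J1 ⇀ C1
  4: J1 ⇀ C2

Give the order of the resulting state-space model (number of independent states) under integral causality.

bond 0 |J1  (Se1: effort source, stroke at far end)
bond 1 |J1  (Se2 fixes effort; stroke away)
bond 2 |I1  (I1 integral (f out))
bond 3 |J1  (common-f at J1 fixed by 2)
bond 4 |J1  (1-jn J1 has f-setter on 2)

3  (C1, C2, I1 all integral)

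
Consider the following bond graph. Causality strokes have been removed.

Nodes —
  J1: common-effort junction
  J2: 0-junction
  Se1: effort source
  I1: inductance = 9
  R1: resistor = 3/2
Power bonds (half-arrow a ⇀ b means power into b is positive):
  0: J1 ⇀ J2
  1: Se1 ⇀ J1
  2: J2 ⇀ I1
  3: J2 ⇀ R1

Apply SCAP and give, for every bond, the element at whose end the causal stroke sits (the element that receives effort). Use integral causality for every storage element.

b1 |J1  (Se1: effort source, stroke at far end)
b0 |J2  (J1 effort already set via bond 1)
b2 |I1  (0-jn J2 has e-setter on 0)
b3 |R1  (J2 effort already set via bond 0)

b0 |J2
b1 |J1
b2 |I1
b3 |R1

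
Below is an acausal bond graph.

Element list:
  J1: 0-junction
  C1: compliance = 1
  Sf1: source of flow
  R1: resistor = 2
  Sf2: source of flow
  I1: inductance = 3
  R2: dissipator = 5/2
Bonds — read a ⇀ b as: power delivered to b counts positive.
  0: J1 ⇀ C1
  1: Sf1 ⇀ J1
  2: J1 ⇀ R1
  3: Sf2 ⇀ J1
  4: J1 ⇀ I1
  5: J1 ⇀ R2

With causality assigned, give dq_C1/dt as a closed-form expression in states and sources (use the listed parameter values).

b1 →Sf1  (Sf1: flow source, stroke at near end)
b3 →Sf2  (Sf2 (Sf) sets flow on bond)
b0 →J1  (prefer integral on C1)
b2 →R1  (J1 effort already set via bond 0)
b4 →I1  (J1: bond 0 brought effort, rest push out)
b5 →R2  (0-jn J1 has e-setter on 0)

dq_C1/dt = F_Sf1 + F_Sf2 - p_I1/3 - 9*q_C1/10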